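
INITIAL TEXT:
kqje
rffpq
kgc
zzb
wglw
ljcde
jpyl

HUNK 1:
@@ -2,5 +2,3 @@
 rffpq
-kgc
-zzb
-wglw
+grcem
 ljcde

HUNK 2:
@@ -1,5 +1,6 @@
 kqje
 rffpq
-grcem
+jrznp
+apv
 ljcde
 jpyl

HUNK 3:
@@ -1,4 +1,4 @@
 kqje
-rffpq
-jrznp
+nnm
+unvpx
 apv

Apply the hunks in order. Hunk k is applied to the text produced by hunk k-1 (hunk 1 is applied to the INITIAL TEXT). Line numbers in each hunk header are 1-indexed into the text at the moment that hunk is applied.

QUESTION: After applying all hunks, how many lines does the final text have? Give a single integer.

Hunk 1: at line 2 remove [kgc,zzb,wglw] add [grcem] -> 5 lines: kqje rffpq grcem ljcde jpyl
Hunk 2: at line 1 remove [grcem] add [jrznp,apv] -> 6 lines: kqje rffpq jrznp apv ljcde jpyl
Hunk 3: at line 1 remove [rffpq,jrznp] add [nnm,unvpx] -> 6 lines: kqje nnm unvpx apv ljcde jpyl
Final line count: 6

Answer: 6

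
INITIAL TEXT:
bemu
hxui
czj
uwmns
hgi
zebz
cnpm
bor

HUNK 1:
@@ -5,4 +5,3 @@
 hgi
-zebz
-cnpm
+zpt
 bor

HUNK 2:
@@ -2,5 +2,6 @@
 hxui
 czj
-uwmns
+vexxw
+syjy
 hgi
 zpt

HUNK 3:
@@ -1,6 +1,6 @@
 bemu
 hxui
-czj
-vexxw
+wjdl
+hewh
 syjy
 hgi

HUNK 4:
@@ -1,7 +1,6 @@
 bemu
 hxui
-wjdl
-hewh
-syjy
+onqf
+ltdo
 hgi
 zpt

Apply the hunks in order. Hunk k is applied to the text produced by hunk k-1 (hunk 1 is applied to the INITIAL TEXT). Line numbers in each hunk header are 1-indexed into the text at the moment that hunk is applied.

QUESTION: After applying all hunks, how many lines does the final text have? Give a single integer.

Answer: 7

Derivation:
Hunk 1: at line 5 remove [zebz,cnpm] add [zpt] -> 7 lines: bemu hxui czj uwmns hgi zpt bor
Hunk 2: at line 2 remove [uwmns] add [vexxw,syjy] -> 8 lines: bemu hxui czj vexxw syjy hgi zpt bor
Hunk 3: at line 1 remove [czj,vexxw] add [wjdl,hewh] -> 8 lines: bemu hxui wjdl hewh syjy hgi zpt bor
Hunk 4: at line 1 remove [wjdl,hewh,syjy] add [onqf,ltdo] -> 7 lines: bemu hxui onqf ltdo hgi zpt bor
Final line count: 7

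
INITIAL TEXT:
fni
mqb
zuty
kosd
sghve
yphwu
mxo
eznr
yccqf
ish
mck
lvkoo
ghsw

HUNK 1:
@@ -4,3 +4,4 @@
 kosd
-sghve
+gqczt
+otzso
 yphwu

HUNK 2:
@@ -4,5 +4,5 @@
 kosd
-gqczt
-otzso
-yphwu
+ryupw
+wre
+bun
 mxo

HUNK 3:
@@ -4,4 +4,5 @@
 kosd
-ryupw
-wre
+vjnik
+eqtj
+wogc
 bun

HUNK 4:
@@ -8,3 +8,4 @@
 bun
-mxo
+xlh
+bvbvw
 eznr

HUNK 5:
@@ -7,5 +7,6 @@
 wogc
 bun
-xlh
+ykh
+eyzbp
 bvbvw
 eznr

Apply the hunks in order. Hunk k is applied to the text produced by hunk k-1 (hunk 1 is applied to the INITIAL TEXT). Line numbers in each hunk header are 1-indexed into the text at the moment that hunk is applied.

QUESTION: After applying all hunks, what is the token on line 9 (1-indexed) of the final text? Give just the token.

Answer: ykh

Derivation:
Hunk 1: at line 4 remove [sghve] add [gqczt,otzso] -> 14 lines: fni mqb zuty kosd gqczt otzso yphwu mxo eznr yccqf ish mck lvkoo ghsw
Hunk 2: at line 4 remove [gqczt,otzso,yphwu] add [ryupw,wre,bun] -> 14 lines: fni mqb zuty kosd ryupw wre bun mxo eznr yccqf ish mck lvkoo ghsw
Hunk 3: at line 4 remove [ryupw,wre] add [vjnik,eqtj,wogc] -> 15 lines: fni mqb zuty kosd vjnik eqtj wogc bun mxo eznr yccqf ish mck lvkoo ghsw
Hunk 4: at line 8 remove [mxo] add [xlh,bvbvw] -> 16 lines: fni mqb zuty kosd vjnik eqtj wogc bun xlh bvbvw eznr yccqf ish mck lvkoo ghsw
Hunk 5: at line 7 remove [xlh] add [ykh,eyzbp] -> 17 lines: fni mqb zuty kosd vjnik eqtj wogc bun ykh eyzbp bvbvw eznr yccqf ish mck lvkoo ghsw
Final line 9: ykh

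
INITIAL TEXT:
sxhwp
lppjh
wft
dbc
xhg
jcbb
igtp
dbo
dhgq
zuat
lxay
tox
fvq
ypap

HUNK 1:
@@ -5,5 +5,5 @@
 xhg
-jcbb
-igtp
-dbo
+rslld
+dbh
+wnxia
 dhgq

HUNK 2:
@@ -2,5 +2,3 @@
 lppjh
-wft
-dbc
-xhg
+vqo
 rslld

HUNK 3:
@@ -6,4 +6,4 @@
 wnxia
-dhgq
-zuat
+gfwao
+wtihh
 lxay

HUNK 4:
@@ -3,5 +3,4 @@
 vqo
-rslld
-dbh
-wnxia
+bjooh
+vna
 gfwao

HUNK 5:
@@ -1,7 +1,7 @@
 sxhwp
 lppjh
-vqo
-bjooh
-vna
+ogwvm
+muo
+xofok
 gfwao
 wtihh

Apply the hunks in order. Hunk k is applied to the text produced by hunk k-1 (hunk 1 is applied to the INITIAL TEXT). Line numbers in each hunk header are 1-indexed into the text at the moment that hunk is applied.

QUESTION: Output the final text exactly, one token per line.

Answer: sxhwp
lppjh
ogwvm
muo
xofok
gfwao
wtihh
lxay
tox
fvq
ypap

Derivation:
Hunk 1: at line 5 remove [jcbb,igtp,dbo] add [rslld,dbh,wnxia] -> 14 lines: sxhwp lppjh wft dbc xhg rslld dbh wnxia dhgq zuat lxay tox fvq ypap
Hunk 2: at line 2 remove [wft,dbc,xhg] add [vqo] -> 12 lines: sxhwp lppjh vqo rslld dbh wnxia dhgq zuat lxay tox fvq ypap
Hunk 3: at line 6 remove [dhgq,zuat] add [gfwao,wtihh] -> 12 lines: sxhwp lppjh vqo rslld dbh wnxia gfwao wtihh lxay tox fvq ypap
Hunk 4: at line 3 remove [rslld,dbh,wnxia] add [bjooh,vna] -> 11 lines: sxhwp lppjh vqo bjooh vna gfwao wtihh lxay tox fvq ypap
Hunk 5: at line 1 remove [vqo,bjooh,vna] add [ogwvm,muo,xofok] -> 11 lines: sxhwp lppjh ogwvm muo xofok gfwao wtihh lxay tox fvq ypap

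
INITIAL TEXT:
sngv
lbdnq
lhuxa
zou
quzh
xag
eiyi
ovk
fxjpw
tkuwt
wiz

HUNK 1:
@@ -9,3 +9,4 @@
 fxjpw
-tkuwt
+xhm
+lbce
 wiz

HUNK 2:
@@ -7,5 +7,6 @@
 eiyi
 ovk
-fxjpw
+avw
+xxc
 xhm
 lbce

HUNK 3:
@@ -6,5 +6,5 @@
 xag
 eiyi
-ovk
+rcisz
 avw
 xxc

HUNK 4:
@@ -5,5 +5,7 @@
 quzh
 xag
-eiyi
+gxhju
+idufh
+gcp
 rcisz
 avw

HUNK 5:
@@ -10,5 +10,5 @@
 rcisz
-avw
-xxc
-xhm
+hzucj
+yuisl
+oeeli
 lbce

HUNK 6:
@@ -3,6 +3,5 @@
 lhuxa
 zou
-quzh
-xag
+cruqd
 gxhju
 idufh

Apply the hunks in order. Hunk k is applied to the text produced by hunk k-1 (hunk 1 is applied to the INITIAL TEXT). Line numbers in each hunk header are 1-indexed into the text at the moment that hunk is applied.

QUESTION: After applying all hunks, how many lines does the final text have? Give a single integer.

Hunk 1: at line 9 remove [tkuwt] add [xhm,lbce] -> 12 lines: sngv lbdnq lhuxa zou quzh xag eiyi ovk fxjpw xhm lbce wiz
Hunk 2: at line 7 remove [fxjpw] add [avw,xxc] -> 13 lines: sngv lbdnq lhuxa zou quzh xag eiyi ovk avw xxc xhm lbce wiz
Hunk 3: at line 6 remove [ovk] add [rcisz] -> 13 lines: sngv lbdnq lhuxa zou quzh xag eiyi rcisz avw xxc xhm lbce wiz
Hunk 4: at line 5 remove [eiyi] add [gxhju,idufh,gcp] -> 15 lines: sngv lbdnq lhuxa zou quzh xag gxhju idufh gcp rcisz avw xxc xhm lbce wiz
Hunk 5: at line 10 remove [avw,xxc,xhm] add [hzucj,yuisl,oeeli] -> 15 lines: sngv lbdnq lhuxa zou quzh xag gxhju idufh gcp rcisz hzucj yuisl oeeli lbce wiz
Hunk 6: at line 3 remove [quzh,xag] add [cruqd] -> 14 lines: sngv lbdnq lhuxa zou cruqd gxhju idufh gcp rcisz hzucj yuisl oeeli lbce wiz
Final line count: 14

Answer: 14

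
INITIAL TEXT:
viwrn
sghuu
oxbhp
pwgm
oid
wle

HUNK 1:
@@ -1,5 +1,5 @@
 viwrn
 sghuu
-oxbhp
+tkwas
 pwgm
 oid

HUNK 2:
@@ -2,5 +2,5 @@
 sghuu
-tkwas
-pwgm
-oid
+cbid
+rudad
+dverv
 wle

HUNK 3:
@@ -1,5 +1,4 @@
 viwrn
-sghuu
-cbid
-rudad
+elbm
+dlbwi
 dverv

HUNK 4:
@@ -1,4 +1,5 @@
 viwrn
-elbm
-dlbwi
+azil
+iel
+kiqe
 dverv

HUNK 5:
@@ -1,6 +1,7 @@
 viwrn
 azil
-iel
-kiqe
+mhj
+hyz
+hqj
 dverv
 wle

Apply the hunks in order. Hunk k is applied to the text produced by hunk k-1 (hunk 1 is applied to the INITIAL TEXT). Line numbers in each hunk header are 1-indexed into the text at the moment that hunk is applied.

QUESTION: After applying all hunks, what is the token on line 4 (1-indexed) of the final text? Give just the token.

Answer: hyz

Derivation:
Hunk 1: at line 1 remove [oxbhp] add [tkwas] -> 6 lines: viwrn sghuu tkwas pwgm oid wle
Hunk 2: at line 2 remove [tkwas,pwgm,oid] add [cbid,rudad,dverv] -> 6 lines: viwrn sghuu cbid rudad dverv wle
Hunk 3: at line 1 remove [sghuu,cbid,rudad] add [elbm,dlbwi] -> 5 lines: viwrn elbm dlbwi dverv wle
Hunk 4: at line 1 remove [elbm,dlbwi] add [azil,iel,kiqe] -> 6 lines: viwrn azil iel kiqe dverv wle
Hunk 5: at line 1 remove [iel,kiqe] add [mhj,hyz,hqj] -> 7 lines: viwrn azil mhj hyz hqj dverv wle
Final line 4: hyz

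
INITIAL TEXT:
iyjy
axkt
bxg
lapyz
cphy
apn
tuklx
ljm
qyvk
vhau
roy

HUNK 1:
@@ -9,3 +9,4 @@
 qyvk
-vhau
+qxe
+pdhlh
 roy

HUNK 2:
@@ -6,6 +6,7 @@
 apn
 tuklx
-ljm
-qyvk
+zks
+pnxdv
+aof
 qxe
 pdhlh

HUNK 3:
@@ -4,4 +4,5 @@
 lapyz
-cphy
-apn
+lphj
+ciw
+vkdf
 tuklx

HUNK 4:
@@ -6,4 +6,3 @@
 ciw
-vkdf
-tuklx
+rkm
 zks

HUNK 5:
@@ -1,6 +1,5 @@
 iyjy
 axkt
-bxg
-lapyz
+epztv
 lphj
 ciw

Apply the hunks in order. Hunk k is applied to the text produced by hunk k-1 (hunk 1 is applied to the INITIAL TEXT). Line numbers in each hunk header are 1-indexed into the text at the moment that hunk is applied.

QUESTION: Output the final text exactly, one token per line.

Hunk 1: at line 9 remove [vhau] add [qxe,pdhlh] -> 12 lines: iyjy axkt bxg lapyz cphy apn tuklx ljm qyvk qxe pdhlh roy
Hunk 2: at line 6 remove [ljm,qyvk] add [zks,pnxdv,aof] -> 13 lines: iyjy axkt bxg lapyz cphy apn tuklx zks pnxdv aof qxe pdhlh roy
Hunk 3: at line 4 remove [cphy,apn] add [lphj,ciw,vkdf] -> 14 lines: iyjy axkt bxg lapyz lphj ciw vkdf tuklx zks pnxdv aof qxe pdhlh roy
Hunk 4: at line 6 remove [vkdf,tuklx] add [rkm] -> 13 lines: iyjy axkt bxg lapyz lphj ciw rkm zks pnxdv aof qxe pdhlh roy
Hunk 5: at line 1 remove [bxg,lapyz] add [epztv] -> 12 lines: iyjy axkt epztv lphj ciw rkm zks pnxdv aof qxe pdhlh roy

Answer: iyjy
axkt
epztv
lphj
ciw
rkm
zks
pnxdv
aof
qxe
pdhlh
roy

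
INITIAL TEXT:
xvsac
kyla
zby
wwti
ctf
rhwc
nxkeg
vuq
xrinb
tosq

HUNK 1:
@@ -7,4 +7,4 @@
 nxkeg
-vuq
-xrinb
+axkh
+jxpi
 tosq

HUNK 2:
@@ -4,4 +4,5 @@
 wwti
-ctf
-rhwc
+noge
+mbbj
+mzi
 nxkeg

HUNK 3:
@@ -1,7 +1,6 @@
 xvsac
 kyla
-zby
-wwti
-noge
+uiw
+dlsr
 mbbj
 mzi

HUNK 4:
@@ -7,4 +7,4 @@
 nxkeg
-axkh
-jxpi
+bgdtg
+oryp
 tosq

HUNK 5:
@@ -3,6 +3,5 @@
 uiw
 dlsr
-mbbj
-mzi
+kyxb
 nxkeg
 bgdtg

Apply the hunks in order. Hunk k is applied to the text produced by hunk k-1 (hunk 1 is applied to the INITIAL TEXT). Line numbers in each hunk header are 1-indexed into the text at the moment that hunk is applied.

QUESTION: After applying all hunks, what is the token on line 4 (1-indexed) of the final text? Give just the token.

Answer: dlsr

Derivation:
Hunk 1: at line 7 remove [vuq,xrinb] add [axkh,jxpi] -> 10 lines: xvsac kyla zby wwti ctf rhwc nxkeg axkh jxpi tosq
Hunk 2: at line 4 remove [ctf,rhwc] add [noge,mbbj,mzi] -> 11 lines: xvsac kyla zby wwti noge mbbj mzi nxkeg axkh jxpi tosq
Hunk 3: at line 1 remove [zby,wwti,noge] add [uiw,dlsr] -> 10 lines: xvsac kyla uiw dlsr mbbj mzi nxkeg axkh jxpi tosq
Hunk 4: at line 7 remove [axkh,jxpi] add [bgdtg,oryp] -> 10 lines: xvsac kyla uiw dlsr mbbj mzi nxkeg bgdtg oryp tosq
Hunk 5: at line 3 remove [mbbj,mzi] add [kyxb] -> 9 lines: xvsac kyla uiw dlsr kyxb nxkeg bgdtg oryp tosq
Final line 4: dlsr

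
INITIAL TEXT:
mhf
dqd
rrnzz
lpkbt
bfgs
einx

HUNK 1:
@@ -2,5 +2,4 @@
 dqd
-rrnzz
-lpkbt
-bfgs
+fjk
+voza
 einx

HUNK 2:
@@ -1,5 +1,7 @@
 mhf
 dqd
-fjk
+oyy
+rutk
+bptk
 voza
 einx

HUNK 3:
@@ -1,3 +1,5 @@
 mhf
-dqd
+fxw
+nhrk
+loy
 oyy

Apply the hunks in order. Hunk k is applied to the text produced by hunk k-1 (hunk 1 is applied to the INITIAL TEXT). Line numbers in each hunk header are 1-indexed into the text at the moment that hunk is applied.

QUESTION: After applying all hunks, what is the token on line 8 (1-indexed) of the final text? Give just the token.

Answer: voza

Derivation:
Hunk 1: at line 2 remove [rrnzz,lpkbt,bfgs] add [fjk,voza] -> 5 lines: mhf dqd fjk voza einx
Hunk 2: at line 1 remove [fjk] add [oyy,rutk,bptk] -> 7 lines: mhf dqd oyy rutk bptk voza einx
Hunk 3: at line 1 remove [dqd] add [fxw,nhrk,loy] -> 9 lines: mhf fxw nhrk loy oyy rutk bptk voza einx
Final line 8: voza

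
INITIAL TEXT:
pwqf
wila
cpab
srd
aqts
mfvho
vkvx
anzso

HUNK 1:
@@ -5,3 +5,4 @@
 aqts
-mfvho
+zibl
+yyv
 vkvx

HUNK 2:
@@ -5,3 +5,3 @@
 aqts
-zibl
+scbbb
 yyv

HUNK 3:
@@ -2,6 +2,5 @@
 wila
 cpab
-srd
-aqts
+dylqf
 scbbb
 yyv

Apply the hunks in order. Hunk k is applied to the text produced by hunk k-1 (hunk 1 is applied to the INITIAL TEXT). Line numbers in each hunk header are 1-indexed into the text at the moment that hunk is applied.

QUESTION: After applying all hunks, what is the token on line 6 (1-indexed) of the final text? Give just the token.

Answer: yyv

Derivation:
Hunk 1: at line 5 remove [mfvho] add [zibl,yyv] -> 9 lines: pwqf wila cpab srd aqts zibl yyv vkvx anzso
Hunk 2: at line 5 remove [zibl] add [scbbb] -> 9 lines: pwqf wila cpab srd aqts scbbb yyv vkvx anzso
Hunk 3: at line 2 remove [srd,aqts] add [dylqf] -> 8 lines: pwqf wila cpab dylqf scbbb yyv vkvx anzso
Final line 6: yyv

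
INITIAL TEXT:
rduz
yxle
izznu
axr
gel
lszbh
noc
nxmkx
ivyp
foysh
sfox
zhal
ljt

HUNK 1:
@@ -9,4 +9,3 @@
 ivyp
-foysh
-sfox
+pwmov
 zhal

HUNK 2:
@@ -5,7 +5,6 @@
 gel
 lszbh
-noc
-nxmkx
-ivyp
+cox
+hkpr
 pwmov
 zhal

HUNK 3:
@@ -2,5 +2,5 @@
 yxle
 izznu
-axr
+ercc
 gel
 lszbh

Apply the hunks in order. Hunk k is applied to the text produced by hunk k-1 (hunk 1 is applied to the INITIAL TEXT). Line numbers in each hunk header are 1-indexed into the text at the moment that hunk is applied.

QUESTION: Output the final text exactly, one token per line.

Hunk 1: at line 9 remove [foysh,sfox] add [pwmov] -> 12 lines: rduz yxle izznu axr gel lszbh noc nxmkx ivyp pwmov zhal ljt
Hunk 2: at line 5 remove [noc,nxmkx,ivyp] add [cox,hkpr] -> 11 lines: rduz yxle izznu axr gel lszbh cox hkpr pwmov zhal ljt
Hunk 3: at line 2 remove [axr] add [ercc] -> 11 lines: rduz yxle izznu ercc gel lszbh cox hkpr pwmov zhal ljt

Answer: rduz
yxle
izznu
ercc
gel
lszbh
cox
hkpr
pwmov
zhal
ljt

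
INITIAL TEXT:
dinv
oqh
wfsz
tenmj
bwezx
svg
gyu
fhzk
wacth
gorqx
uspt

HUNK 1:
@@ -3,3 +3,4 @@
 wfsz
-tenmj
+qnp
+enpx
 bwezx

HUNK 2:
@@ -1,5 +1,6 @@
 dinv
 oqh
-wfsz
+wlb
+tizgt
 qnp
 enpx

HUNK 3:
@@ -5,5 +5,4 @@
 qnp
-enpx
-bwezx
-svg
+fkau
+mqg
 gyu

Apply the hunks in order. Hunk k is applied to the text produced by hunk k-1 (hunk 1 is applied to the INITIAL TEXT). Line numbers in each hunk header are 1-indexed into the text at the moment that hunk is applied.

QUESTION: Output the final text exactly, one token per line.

Answer: dinv
oqh
wlb
tizgt
qnp
fkau
mqg
gyu
fhzk
wacth
gorqx
uspt

Derivation:
Hunk 1: at line 3 remove [tenmj] add [qnp,enpx] -> 12 lines: dinv oqh wfsz qnp enpx bwezx svg gyu fhzk wacth gorqx uspt
Hunk 2: at line 1 remove [wfsz] add [wlb,tizgt] -> 13 lines: dinv oqh wlb tizgt qnp enpx bwezx svg gyu fhzk wacth gorqx uspt
Hunk 3: at line 5 remove [enpx,bwezx,svg] add [fkau,mqg] -> 12 lines: dinv oqh wlb tizgt qnp fkau mqg gyu fhzk wacth gorqx uspt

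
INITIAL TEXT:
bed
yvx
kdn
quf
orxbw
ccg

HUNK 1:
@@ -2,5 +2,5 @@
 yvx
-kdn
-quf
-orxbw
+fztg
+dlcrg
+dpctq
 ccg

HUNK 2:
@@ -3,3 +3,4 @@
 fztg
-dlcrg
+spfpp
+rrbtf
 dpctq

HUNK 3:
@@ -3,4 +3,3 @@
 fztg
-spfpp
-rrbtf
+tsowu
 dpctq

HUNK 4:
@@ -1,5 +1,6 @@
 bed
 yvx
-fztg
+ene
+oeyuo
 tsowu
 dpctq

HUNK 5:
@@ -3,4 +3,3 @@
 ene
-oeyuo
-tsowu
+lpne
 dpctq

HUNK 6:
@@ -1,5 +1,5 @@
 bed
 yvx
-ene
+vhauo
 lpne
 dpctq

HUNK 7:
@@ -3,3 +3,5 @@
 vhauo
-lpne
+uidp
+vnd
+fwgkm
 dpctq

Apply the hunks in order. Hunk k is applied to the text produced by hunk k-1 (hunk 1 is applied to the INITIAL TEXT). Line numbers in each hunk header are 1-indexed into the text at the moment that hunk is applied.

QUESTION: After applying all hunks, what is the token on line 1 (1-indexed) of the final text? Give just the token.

Answer: bed

Derivation:
Hunk 1: at line 2 remove [kdn,quf,orxbw] add [fztg,dlcrg,dpctq] -> 6 lines: bed yvx fztg dlcrg dpctq ccg
Hunk 2: at line 3 remove [dlcrg] add [spfpp,rrbtf] -> 7 lines: bed yvx fztg spfpp rrbtf dpctq ccg
Hunk 3: at line 3 remove [spfpp,rrbtf] add [tsowu] -> 6 lines: bed yvx fztg tsowu dpctq ccg
Hunk 4: at line 1 remove [fztg] add [ene,oeyuo] -> 7 lines: bed yvx ene oeyuo tsowu dpctq ccg
Hunk 5: at line 3 remove [oeyuo,tsowu] add [lpne] -> 6 lines: bed yvx ene lpne dpctq ccg
Hunk 6: at line 1 remove [ene] add [vhauo] -> 6 lines: bed yvx vhauo lpne dpctq ccg
Hunk 7: at line 3 remove [lpne] add [uidp,vnd,fwgkm] -> 8 lines: bed yvx vhauo uidp vnd fwgkm dpctq ccg
Final line 1: bed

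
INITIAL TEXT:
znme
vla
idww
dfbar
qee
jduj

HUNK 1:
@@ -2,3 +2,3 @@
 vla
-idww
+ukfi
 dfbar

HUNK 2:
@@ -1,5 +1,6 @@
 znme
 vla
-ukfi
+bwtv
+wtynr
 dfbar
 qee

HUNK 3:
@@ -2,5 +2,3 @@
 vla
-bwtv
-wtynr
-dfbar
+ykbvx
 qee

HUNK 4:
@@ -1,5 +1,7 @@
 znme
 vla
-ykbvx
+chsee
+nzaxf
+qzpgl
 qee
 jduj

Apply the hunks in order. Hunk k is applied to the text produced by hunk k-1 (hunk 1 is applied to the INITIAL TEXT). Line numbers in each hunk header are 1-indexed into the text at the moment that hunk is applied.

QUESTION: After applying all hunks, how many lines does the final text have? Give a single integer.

Hunk 1: at line 2 remove [idww] add [ukfi] -> 6 lines: znme vla ukfi dfbar qee jduj
Hunk 2: at line 1 remove [ukfi] add [bwtv,wtynr] -> 7 lines: znme vla bwtv wtynr dfbar qee jduj
Hunk 3: at line 2 remove [bwtv,wtynr,dfbar] add [ykbvx] -> 5 lines: znme vla ykbvx qee jduj
Hunk 4: at line 1 remove [ykbvx] add [chsee,nzaxf,qzpgl] -> 7 lines: znme vla chsee nzaxf qzpgl qee jduj
Final line count: 7

Answer: 7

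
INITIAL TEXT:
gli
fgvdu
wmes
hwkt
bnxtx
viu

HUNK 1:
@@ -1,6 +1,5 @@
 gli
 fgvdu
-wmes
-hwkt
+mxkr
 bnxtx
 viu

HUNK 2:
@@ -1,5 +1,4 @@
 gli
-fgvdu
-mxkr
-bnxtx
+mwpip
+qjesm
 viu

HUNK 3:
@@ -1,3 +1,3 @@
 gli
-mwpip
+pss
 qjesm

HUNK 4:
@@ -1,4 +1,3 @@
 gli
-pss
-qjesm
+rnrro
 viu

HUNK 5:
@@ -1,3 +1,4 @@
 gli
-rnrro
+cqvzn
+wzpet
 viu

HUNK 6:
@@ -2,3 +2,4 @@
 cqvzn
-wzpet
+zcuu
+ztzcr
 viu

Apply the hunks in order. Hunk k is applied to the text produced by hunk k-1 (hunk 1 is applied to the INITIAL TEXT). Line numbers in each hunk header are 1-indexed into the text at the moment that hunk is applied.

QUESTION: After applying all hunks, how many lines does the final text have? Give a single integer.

Answer: 5

Derivation:
Hunk 1: at line 1 remove [wmes,hwkt] add [mxkr] -> 5 lines: gli fgvdu mxkr bnxtx viu
Hunk 2: at line 1 remove [fgvdu,mxkr,bnxtx] add [mwpip,qjesm] -> 4 lines: gli mwpip qjesm viu
Hunk 3: at line 1 remove [mwpip] add [pss] -> 4 lines: gli pss qjesm viu
Hunk 4: at line 1 remove [pss,qjesm] add [rnrro] -> 3 lines: gli rnrro viu
Hunk 5: at line 1 remove [rnrro] add [cqvzn,wzpet] -> 4 lines: gli cqvzn wzpet viu
Hunk 6: at line 2 remove [wzpet] add [zcuu,ztzcr] -> 5 lines: gli cqvzn zcuu ztzcr viu
Final line count: 5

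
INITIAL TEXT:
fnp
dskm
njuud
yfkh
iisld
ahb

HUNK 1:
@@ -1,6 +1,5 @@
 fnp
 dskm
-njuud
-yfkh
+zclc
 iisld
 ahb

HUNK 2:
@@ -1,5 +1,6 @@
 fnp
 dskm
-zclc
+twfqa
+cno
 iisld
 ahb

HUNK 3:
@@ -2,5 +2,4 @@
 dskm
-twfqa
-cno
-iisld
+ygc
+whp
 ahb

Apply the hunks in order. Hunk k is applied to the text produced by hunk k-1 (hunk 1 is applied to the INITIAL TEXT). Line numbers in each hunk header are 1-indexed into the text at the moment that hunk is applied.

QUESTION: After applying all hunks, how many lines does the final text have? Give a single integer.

Answer: 5

Derivation:
Hunk 1: at line 1 remove [njuud,yfkh] add [zclc] -> 5 lines: fnp dskm zclc iisld ahb
Hunk 2: at line 1 remove [zclc] add [twfqa,cno] -> 6 lines: fnp dskm twfqa cno iisld ahb
Hunk 3: at line 2 remove [twfqa,cno,iisld] add [ygc,whp] -> 5 lines: fnp dskm ygc whp ahb
Final line count: 5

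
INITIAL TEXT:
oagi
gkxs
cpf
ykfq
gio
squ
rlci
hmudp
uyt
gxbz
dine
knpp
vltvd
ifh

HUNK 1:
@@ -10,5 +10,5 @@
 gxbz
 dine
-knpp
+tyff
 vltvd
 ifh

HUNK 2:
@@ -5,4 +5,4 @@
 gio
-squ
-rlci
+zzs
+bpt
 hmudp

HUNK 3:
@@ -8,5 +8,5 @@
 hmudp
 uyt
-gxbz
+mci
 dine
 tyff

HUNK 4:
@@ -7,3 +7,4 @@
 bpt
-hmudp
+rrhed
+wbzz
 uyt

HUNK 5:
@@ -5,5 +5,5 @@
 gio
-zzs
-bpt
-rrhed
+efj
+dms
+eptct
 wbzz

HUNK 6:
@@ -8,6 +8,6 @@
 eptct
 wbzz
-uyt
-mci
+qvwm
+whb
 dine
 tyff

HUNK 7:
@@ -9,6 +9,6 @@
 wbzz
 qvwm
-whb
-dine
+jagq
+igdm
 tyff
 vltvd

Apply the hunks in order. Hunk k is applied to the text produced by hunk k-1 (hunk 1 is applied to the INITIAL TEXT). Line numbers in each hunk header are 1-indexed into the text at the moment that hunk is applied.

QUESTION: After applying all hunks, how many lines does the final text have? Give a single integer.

Answer: 15

Derivation:
Hunk 1: at line 10 remove [knpp] add [tyff] -> 14 lines: oagi gkxs cpf ykfq gio squ rlci hmudp uyt gxbz dine tyff vltvd ifh
Hunk 2: at line 5 remove [squ,rlci] add [zzs,bpt] -> 14 lines: oagi gkxs cpf ykfq gio zzs bpt hmudp uyt gxbz dine tyff vltvd ifh
Hunk 3: at line 8 remove [gxbz] add [mci] -> 14 lines: oagi gkxs cpf ykfq gio zzs bpt hmudp uyt mci dine tyff vltvd ifh
Hunk 4: at line 7 remove [hmudp] add [rrhed,wbzz] -> 15 lines: oagi gkxs cpf ykfq gio zzs bpt rrhed wbzz uyt mci dine tyff vltvd ifh
Hunk 5: at line 5 remove [zzs,bpt,rrhed] add [efj,dms,eptct] -> 15 lines: oagi gkxs cpf ykfq gio efj dms eptct wbzz uyt mci dine tyff vltvd ifh
Hunk 6: at line 8 remove [uyt,mci] add [qvwm,whb] -> 15 lines: oagi gkxs cpf ykfq gio efj dms eptct wbzz qvwm whb dine tyff vltvd ifh
Hunk 7: at line 9 remove [whb,dine] add [jagq,igdm] -> 15 lines: oagi gkxs cpf ykfq gio efj dms eptct wbzz qvwm jagq igdm tyff vltvd ifh
Final line count: 15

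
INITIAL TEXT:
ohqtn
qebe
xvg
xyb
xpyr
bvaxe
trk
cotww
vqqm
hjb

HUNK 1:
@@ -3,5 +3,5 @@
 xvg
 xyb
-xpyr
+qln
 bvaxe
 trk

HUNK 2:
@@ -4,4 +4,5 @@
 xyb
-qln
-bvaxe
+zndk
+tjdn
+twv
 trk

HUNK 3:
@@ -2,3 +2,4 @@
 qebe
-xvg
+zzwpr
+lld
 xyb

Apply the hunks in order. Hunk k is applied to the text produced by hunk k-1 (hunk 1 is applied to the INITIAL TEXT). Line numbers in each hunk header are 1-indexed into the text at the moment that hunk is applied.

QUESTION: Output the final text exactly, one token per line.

Answer: ohqtn
qebe
zzwpr
lld
xyb
zndk
tjdn
twv
trk
cotww
vqqm
hjb

Derivation:
Hunk 1: at line 3 remove [xpyr] add [qln] -> 10 lines: ohqtn qebe xvg xyb qln bvaxe trk cotww vqqm hjb
Hunk 2: at line 4 remove [qln,bvaxe] add [zndk,tjdn,twv] -> 11 lines: ohqtn qebe xvg xyb zndk tjdn twv trk cotww vqqm hjb
Hunk 3: at line 2 remove [xvg] add [zzwpr,lld] -> 12 lines: ohqtn qebe zzwpr lld xyb zndk tjdn twv trk cotww vqqm hjb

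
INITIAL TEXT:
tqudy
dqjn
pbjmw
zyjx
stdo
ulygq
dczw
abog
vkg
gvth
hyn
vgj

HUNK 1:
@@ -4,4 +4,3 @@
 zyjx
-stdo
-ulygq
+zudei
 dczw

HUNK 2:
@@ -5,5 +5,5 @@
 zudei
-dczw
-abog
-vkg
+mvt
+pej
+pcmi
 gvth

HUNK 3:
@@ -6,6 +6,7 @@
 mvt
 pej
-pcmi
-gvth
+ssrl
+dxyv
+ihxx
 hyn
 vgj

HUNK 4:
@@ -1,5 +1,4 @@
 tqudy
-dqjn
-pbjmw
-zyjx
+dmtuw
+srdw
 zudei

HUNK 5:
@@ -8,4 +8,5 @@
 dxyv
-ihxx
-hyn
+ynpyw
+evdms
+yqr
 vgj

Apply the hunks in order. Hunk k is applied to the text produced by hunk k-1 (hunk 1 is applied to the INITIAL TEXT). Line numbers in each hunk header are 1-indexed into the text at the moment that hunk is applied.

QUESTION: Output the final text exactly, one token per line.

Answer: tqudy
dmtuw
srdw
zudei
mvt
pej
ssrl
dxyv
ynpyw
evdms
yqr
vgj

Derivation:
Hunk 1: at line 4 remove [stdo,ulygq] add [zudei] -> 11 lines: tqudy dqjn pbjmw zyjx zudei dczw abog vkg gvth hyn vgj
Hunk 2: at line 5 remove [dczw,abog,vkg] add [mvt,pej,pcmi] -> 11 lines: tqudy dqjn pbjmw zyjx zudei mvt pej pcmi gvth hyn vgj
Hunk 3: at line 6 remove [pcmi,gvth] add [ssrl,dxyv,ihxx] -> 12 lines: tqudy dqjn pbjmw zyjx zudei mvt pej ssrl dxyv ihxx hyn vgj
Hunk 4: at line 1 remove [dqjn,pbjmw,zyjx] add [dmtuw,srdw] -> 11 lines: tqudy dmtuw srdw zudei mvt pej ssrl dxyv ihxx hyn vgj
Hunk 5: at line 8 remove [ihxx,hyn] add [ynpyw,evdms,yqr] -> 12 lines: tqudy dmtuw srdw zudei mvt pej ssrl dxyv ynpyw evdms yqr vgj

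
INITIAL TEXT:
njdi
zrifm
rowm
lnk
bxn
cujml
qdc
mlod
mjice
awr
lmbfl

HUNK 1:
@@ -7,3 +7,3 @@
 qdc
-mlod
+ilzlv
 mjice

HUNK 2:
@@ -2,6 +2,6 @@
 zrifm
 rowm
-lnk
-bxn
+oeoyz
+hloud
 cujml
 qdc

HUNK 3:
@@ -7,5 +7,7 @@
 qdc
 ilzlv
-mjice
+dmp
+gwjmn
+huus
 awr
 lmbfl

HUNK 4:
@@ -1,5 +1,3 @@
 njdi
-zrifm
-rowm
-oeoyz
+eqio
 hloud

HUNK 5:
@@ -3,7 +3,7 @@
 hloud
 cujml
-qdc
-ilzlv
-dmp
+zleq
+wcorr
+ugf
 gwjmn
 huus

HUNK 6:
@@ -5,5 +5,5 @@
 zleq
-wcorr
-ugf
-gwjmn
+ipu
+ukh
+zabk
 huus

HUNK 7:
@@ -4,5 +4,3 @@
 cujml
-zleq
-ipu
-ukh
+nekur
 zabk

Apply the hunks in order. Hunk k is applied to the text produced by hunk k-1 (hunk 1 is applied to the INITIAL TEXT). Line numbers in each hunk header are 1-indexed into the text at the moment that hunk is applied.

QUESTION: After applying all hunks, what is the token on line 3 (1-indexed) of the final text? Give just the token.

Answer: hloud

Derivation:
Hunk 1: at line 7 remove [mlod] add [ilzlv] -> 11 lines: njdi zrifm rowm lnk bxn cujml qdc ilzlv mjice awr lmbfl
Hunk 2: at line 2 remove [lnk,bxn] add [oeoyz,hloud] -> 11 lines: njdi zrifm rowm oeoyz hloud cujml qdc ilzlv mjice awr lmbfl
Hunk 3: at line 7 remove [mjice] add [dmp,gwjmn,huus] -> 13 lines: njdi zrifm rowm oeoyz hloud cujml qdc ilzlv dmp gwjmn huus awr lmbfl
Hunk 4: at line 1 remove [zrifm,rowm,oeoyz] add [eqio] -> 11 lines: njdi eqio hloud cujml qdc ilzlv dmp gwjmn huus awr lmbfl
Hunk 5: at line 3 remove [qdc,ilzlv,dmp] add [zleq,wcorr,ugf] -> 11 lines: njdi eqio hloud cujml zleq wcorr ugf gwjmn huus awr lmbfl
Hunk 6: at line 5 remove [wcorr,ugf,gwjmn] add [ipu,ukh,zabk] -> 11 lines: njdi eqio hloud cujml zleq ipu ukh zabk huus awr lmbfl
Hunk 7: at line 4 remove [zleq,ipu,ukh] add [nekur] -> 9 lines: njdi eqio hloud cujml nekur zabk huus awr lmbfl
Final line 3: hloud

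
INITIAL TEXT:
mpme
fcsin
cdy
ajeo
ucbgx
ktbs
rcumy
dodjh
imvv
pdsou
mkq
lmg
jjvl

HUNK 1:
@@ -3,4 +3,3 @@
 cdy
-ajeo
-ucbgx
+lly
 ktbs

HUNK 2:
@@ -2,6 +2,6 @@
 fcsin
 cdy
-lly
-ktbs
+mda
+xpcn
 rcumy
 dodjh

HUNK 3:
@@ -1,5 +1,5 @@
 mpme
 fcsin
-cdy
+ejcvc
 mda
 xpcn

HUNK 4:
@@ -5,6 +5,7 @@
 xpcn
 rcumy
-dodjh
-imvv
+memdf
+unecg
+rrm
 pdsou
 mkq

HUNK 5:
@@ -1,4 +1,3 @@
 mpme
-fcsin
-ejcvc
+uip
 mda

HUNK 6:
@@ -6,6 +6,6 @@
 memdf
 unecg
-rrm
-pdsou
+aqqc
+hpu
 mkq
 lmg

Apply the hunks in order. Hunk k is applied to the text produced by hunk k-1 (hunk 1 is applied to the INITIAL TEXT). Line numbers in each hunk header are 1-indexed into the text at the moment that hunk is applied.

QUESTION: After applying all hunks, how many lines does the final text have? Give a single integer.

Answer: 12

Derivation:
Hunk 1: at line 3 remove [ajeo,ucbgx] add [lly] -> 12 lines: mpme fcsin cdy lly ktbs rcumy dodjh imvv pdsou mkq lmg jjvl
Hunk 2: at line 2 remove [lly,ktbs] add [mda,xpcn] -> 12 lines: mpme fcsin cdy mda xpcn rcumy dodjh imvv pdsou mkq lmg jjvl
Hunk 3: at line 1 remove [cdy] add [ejcvc] -> 12 lines: mpme fcsin ejcvc mda xpcn rcumy dodjh imvv pdsou mkq lmg jjvl
Hunk 4: at line 5 remove [dodjh,imvv] add [memdf,unecg,rrm] -> 13 lines: mpme fcsin ejcvc mda xpcn rcumy memdf unecg rrm pdsou mkq lmg jjvl
Hunk 5: at line 1 remove [fcsin,ejcvc] add [uip] -> 12 lines: mpme uip mda xpcn rcumy memdf unecg rrm pdsou mkq lmg jjvl
Hunk 6: at line 6 remove [rrm,pdsou] add [aqqc,hpu] -> 12 lines: mpme uip mda xpcn rcumy memdf unecg aqqc hpu mkq lmg jjvl
Final line count: 12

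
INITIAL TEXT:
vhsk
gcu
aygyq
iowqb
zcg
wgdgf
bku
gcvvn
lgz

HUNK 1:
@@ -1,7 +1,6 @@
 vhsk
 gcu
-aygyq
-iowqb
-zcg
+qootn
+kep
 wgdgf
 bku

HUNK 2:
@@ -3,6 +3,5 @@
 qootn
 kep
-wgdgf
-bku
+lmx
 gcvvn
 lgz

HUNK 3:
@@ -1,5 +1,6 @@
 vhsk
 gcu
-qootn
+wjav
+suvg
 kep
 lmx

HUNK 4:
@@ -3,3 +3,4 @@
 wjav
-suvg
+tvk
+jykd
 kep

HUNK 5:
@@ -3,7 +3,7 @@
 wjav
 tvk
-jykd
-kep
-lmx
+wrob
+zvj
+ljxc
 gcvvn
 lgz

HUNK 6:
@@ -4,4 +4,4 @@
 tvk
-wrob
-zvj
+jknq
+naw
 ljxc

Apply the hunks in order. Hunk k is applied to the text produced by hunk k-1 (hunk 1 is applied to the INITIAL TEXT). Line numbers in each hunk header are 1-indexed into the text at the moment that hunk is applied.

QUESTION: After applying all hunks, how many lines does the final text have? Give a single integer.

Answer: 9

Derivation:
Hunk 1: at line 1 remove [aygyq,iowqb,zcg] add [qootn,kep] -> 8 lines: vhsk gcu qootn kep wgdgf bku gcvvn lgz
Hunk 2: at line 3 remove [wgdgf,bku] add [lmx] -> 7 lines: vhsk gcu qootn kep lmx gcvvn lgz
Hunk 3: at line 1 remove [qootn] add [wjav,suvg] -> 8 lines: vhsk gcu wjav suvg kep lmx gcvvn lgz
Hunk 4: at line 3 remove [suvg] add [tvk,jykd] -> 9 lines: vhsk gcu wjav tvk jykd kep lmx gcvvn lgz
Hunk 5: at line 3 remove [jykd,kep,lmx] add [wrob,zvj,ljxc] -> 9 lines: vhsk gcu wjav tvk wrob zvj ljxc gcvvn lgz
Hunk 6: at line 4 remove [wrob,zvj] add [jknq,naw] -> 9 lines: vhsk gcu wjav tvk jknq naw ljxc gcvvn lgz
Final line count: 9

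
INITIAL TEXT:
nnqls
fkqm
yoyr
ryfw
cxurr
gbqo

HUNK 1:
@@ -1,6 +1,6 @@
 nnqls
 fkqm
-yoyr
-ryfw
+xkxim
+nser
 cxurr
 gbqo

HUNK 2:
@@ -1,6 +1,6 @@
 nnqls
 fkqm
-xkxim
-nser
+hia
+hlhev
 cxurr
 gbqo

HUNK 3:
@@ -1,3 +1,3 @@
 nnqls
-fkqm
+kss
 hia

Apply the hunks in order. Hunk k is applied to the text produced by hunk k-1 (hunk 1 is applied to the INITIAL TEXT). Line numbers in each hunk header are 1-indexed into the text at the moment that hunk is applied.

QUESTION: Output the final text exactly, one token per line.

Hunk 1: at line 1 remove [yoyr,ryfw] add [xkxim,nser] -> 6 lines: nnqls fkqm xkxim nser cxurr gbqo
Hunk 2: at line 1 remove [xkxim,nser] add [hia,hlhev] -> 6 lines: nnqls fkqm hia hlhev cxurr gbqo
Hunk 3: at line 1 remove [fkqm] add [kss] -> 6 lines: nnqls kss hia hlhev cxurr gbqo

Answer: nnqls
kss
hia
hlhev
cxurr
gbqo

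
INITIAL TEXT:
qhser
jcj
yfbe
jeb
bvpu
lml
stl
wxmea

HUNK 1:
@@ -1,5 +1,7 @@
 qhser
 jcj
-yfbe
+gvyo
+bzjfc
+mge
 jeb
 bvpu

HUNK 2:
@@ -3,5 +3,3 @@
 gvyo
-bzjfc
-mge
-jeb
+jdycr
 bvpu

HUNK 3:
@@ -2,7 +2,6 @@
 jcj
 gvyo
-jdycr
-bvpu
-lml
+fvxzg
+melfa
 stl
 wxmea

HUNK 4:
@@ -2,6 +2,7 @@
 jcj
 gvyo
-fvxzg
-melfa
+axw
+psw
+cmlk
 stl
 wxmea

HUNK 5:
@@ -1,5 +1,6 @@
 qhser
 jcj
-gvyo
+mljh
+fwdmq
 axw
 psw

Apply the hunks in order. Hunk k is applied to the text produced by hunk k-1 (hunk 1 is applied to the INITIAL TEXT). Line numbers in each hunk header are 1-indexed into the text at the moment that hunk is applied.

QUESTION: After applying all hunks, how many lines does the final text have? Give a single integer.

Answer: 9

Derivation:
Hunk 1: at line 1 remove [yfbe] add [gvyo,bzjfc,mge] -> 10 lines: qhser jcj gvyo bzjfc mge jeb bvpu lml stl wxmea
Hunk 2: at line 3 remove [bzjfc,mge,jeb] add [jdycr] -> 8 lines: qhser jcj gvyo jdycr bvpu lml stl wxmea
Hunk 3: at line 2 remove [jdycr,bvpu,lml] add [fvxzg,melfa] -> 7 lines: qhser jcj gvyo fvxzg melfa stl wxmea
Hunk 4: at line 2 remove [fvxzg,melfa] add [axw,psw,cmlk] -> 8 lines: qhser jcj gvyo axw psw cmlk stl wxmea
Hunk 5: at line 1 remove [gvyo] add [mljh,fwdmq] -> 9 lines: qhser jcj mljh fwdmq axw psw cmlk stl wxmea
Final line count: 9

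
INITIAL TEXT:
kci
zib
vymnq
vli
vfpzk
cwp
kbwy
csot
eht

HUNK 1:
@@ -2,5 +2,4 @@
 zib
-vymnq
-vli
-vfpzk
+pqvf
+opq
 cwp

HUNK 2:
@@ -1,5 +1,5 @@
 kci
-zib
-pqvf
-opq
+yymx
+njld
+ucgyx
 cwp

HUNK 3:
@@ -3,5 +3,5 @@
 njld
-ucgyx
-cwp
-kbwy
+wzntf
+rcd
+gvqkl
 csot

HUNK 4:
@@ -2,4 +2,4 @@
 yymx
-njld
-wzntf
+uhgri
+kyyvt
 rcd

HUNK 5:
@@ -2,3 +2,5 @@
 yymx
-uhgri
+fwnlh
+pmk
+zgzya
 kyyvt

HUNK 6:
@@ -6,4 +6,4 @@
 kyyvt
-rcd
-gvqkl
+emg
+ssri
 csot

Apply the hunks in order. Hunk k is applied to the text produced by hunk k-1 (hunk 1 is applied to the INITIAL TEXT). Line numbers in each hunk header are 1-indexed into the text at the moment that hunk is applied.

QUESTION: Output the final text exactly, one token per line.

Answer: kci
yymx
fwnlh
pmk
zgzya
kyyvt
emg
ssri
csot
eht

Derivation:
Hunk 1: at line 2 remove [vymnq,vli,vfpzk] add [pqvf,opq] -> 8 lines: kci zib pqvf opq cwp kbwy csot eht
Hunk 2: at line 1 remove [zib,pqvf,opq] add [yymx,njld,ucgyx] -> 8 lines: kci yymx njld ucgyx cwp kbwy csot eht
Hunk 3: at line 3 remove [ucgyx,cwp,kbwy] add [wzntf,rcd,gvqkl] -> 8 lines: kci yymx njld wzntf rcd gvqkl csot eht
Hunk 4: at line 2 remove [njld,wzntf] add [uhgri,kyyvt] -> 8 lines: kci yymx uhgri kyyvt rcd gvqkl csot eht
Hunk 5: at line 2 remove [uhgri] add [fwnlh,pmk,zgzya] -> 10 lines: kci yymx fwnlh pmk zgzya kyyvt rcd gvqkl csot eht
Hunk 6: at line 6 remove [rcd,gvqkl] add [emg,ssri] -> 10 lines: kci yymx fwnlh pmk zgzya kyyvt emg ssri csot eht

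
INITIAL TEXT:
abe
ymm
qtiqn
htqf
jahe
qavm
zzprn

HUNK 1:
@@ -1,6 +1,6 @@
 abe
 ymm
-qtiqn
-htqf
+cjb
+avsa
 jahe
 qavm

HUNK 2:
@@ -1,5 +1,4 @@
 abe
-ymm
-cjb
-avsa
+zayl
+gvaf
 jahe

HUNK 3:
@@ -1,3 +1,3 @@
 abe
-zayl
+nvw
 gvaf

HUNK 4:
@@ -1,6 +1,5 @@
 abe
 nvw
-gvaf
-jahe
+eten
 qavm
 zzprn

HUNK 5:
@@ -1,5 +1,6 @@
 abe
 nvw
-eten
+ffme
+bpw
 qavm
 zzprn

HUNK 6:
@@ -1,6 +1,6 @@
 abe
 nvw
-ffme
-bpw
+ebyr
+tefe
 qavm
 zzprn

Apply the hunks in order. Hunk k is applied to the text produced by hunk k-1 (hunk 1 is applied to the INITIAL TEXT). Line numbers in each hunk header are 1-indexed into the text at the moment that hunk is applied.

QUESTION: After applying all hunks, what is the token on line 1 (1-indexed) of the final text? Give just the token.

Hunk 1: at line 1 remove [qtiqn,htqf] add [cjb,avsa] -> 7 lines: abe ymm cjb avsa jahe qavm zzprn
Hunk 2: at line 1 remove [ymm,cjb,avsa] add [zayl,gvaf] -> 6 lines: abe zayl gvaf jahe qavm zzprn
Hunk 3: at line 1 remove [zayl] add [nvw] -> 6 lines: abe nvw gvaf jahe qavm zzprn
Hunk 4: at line 1 remove [gvaf,jahe] add [eten] -> 5 lines: abe nvw eten qavm zzprn
Hunk 5: at line 1 remove [eten] add [ffme,bpw] -> 6 lines: abe nvw ffme bpw qavm zzprn
Hunk 6: at line 1 remove [ffme,bpw] add [ebyr,tefe] -> 6 lines: abe nvw ebyr tefe qavm zzprn
Final line 1: abe

Answer: abe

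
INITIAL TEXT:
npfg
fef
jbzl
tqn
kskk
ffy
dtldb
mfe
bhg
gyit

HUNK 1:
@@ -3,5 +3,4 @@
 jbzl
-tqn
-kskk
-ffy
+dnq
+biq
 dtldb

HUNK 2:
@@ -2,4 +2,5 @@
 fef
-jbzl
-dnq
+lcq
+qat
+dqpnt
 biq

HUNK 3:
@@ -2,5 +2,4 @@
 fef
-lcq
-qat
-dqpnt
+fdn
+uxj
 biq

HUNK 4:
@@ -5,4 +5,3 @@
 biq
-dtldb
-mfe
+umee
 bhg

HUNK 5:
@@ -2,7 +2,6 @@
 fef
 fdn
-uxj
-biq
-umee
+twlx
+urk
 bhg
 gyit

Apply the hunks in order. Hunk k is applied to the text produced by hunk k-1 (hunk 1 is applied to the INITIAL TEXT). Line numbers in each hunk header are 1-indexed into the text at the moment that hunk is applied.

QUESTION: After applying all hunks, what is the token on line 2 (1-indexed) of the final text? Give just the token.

Answer: fef

Derivation:
Hunk 1: at line 3 remove [tqn,kskk,ffy] add [dnq,biq] -> 9 lines: npfg fef jbzl dnq biq dtldb mfe bhg gyit
Hunk 2: at line 2 remove [jbzl,dnq] add [lcq,qat,dqpnt] -> 10 lines: npfg fef lcq qat dqpnt biq dtldb mfe bhg gyit
Hunk 3: at line 2 remove [lcq,qat,dqpnt] add [fdn,uxj] -> 9 lines: npfg fef fdn uxj biq dtldb mfe bhg gyit
Hunk 4: at line 5 remove [dtldb,mfe] add [umee] -> 8 lines: npfg fef fdn uxj biq umee bhg gyit
Hunk 5: at line 2 remove [uxj,biq,umee] add [twlx,urk] -> 7 lines: npfg fef fdn twlx urk bhg gyit
Final line 2: fef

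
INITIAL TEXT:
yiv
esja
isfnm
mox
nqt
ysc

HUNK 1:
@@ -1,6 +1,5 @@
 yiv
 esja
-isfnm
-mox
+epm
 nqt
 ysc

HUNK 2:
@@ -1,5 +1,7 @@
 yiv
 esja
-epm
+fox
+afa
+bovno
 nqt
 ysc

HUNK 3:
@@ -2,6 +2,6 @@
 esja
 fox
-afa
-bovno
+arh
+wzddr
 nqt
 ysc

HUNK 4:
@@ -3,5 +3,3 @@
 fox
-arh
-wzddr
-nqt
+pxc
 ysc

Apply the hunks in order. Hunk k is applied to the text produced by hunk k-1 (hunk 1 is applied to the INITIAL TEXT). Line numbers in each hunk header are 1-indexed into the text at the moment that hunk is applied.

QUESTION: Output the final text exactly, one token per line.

Hunk 1: at line 1 remove [isfnm,mox] add [epm] -> 5 lines: yiv esja epm nqt ysc
Hunk 2: at line 1 remove [epm] add [fox,afa,bovno] -> 7 lines: yiv esja fox afa bovno nqt ysc
Hunk 3: at line 2 remove [afa,bovno] add [arh,wzddr] -> 7 lines: yiv esja fox arh wzddr nqt ysc
Hunk 4: at line 3 remove [arh,wzddr,nqt] add [pxc] -> 5 lines: yiv esja fox pxc ysc

Answer: yiv
esja
fox
pxc
ysc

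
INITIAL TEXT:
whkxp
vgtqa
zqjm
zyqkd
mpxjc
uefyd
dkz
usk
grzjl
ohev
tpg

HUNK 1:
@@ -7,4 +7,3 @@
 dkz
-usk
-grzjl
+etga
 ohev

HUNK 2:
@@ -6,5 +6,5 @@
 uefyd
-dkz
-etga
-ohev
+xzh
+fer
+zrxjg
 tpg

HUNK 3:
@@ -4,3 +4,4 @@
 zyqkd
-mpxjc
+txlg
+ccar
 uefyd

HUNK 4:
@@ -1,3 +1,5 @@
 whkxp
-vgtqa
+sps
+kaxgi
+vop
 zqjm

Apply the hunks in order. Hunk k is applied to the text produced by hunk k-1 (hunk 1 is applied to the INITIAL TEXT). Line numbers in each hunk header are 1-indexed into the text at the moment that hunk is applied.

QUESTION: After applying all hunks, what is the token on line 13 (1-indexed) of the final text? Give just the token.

Answer: tpg

Derivation:
Hunk 1: at line 7 remove [usk,grzjl] add [etga] -> 10 lines: whkxp vgtqa zqjm zyqkd mpxjc uefyd dkz etga ohev tpg
Hunk 2: at line 6 remove [dkz,etga,ohev] add [xzh,fer,zrxjg] -> 10 lines: whkxp vgtqa zqjm zyqkd mpxjc uefyd xzh fer zrxjg tpg
Hunk 3: at line 4 remove [mpxjc] add [txlg,ccar] -> 11 lines: whkxp vgtqa zqjm zyqkd txlg ccar uefyd xzh fer zrxjg tpg
Hunk 4: at line 1 remove [vgtqa] add [sps,kaxgi,vop] -> 13 lines: whkxp sps kaxgi vop zqjm zyqkd txlg ccar uefyd xzh fer zrxjg tpg
Final line 13: tpg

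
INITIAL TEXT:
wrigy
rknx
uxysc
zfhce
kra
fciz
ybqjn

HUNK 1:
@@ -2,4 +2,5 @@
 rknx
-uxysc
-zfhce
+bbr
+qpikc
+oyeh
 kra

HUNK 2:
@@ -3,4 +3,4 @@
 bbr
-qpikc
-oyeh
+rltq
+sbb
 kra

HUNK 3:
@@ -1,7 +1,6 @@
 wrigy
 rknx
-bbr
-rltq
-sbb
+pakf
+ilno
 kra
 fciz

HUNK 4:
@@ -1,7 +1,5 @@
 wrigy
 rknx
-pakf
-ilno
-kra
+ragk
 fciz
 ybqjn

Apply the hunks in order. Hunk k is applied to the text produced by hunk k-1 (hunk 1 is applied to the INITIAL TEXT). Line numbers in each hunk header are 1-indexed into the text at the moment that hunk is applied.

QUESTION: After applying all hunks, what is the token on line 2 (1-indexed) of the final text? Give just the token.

Answer: rknx

Derivation:
Hunk 1: at line 2 remove [uxysc,zfhce] add [bbr,qpikc,oyeh] -> 8 lines: wrigy rknx bbr qpikc oyeh kra fciz ybqjn
Hunk 2: at line 3 remove [qpikc,oyeh] add [rltq,sbb] -> 8 lines: wrigy rknx bbr rltq sbb kra fciz ybqjn
Hunk 3: at line 1 remove [bbr,rltq,sbb] add [pakf,ilno] -> 7 lines: wrigy rknx pakf ilno kra fciz ybqjn
Hunk 4: at line 1 remove [pakf,ilno,kra] add [ragk] -> 5 lines: wrigy rknx ragk fciz ybqjn
Final line 2: rknx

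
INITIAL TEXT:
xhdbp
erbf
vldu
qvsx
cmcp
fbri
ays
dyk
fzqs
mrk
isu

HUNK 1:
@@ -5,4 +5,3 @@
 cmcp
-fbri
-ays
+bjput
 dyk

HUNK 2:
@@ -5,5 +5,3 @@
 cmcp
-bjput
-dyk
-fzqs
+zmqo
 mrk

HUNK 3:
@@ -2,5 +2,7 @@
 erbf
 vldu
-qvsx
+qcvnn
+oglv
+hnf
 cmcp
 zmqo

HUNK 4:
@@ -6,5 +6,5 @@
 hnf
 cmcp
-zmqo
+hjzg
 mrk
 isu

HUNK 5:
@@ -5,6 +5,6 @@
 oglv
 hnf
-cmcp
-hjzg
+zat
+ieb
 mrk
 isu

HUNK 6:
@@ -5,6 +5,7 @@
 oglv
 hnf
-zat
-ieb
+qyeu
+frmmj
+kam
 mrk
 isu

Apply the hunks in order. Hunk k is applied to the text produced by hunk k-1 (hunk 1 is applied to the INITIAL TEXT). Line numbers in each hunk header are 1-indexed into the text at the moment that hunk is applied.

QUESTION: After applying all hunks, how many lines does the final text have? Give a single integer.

Hunk 1: at line 5 remove [fbri,ays] add [bjput] -> 10 lines: xhdbp erbf vldu qvsx cmcp bjput dyk fzqs mrk isu
Hunk 2: at line 5 remove [bjput,dyk,fzqs] add [zmqo] -> 8 lines: xhdbp erbf vldu qvsx cmcp zmqo mrk isu
Hunk 3: at line 2 remove [qvsx] add [qcvnn,oglv,hnf] -> 10 lines: xhdbp erbf vldu qcvnn oglv hnf cmcp zmqo mrk isu
Hunk 4: at line 6 remove [zmqo] add [hjzg] -> 10 lines: xhdbp erbf vldu qcvnn oglv hnf cmcp hjzg mrk isu
Hunk 5: at line 5 remove [cmcp,hjzg] add [zat,ieb] -> 10 lines: xhdbp erbf vldu qcvnn oglv hnf zat ieb mrk isu
Hunk 6: at line 5 remove [zat,ieb] add [qyeu,frmmj,kam] -> 11 lines: xhdbp erbf vldu qcvnn oglv hnf qyeu frmmj kam mrk isu
Final line count: 11

Answer: 11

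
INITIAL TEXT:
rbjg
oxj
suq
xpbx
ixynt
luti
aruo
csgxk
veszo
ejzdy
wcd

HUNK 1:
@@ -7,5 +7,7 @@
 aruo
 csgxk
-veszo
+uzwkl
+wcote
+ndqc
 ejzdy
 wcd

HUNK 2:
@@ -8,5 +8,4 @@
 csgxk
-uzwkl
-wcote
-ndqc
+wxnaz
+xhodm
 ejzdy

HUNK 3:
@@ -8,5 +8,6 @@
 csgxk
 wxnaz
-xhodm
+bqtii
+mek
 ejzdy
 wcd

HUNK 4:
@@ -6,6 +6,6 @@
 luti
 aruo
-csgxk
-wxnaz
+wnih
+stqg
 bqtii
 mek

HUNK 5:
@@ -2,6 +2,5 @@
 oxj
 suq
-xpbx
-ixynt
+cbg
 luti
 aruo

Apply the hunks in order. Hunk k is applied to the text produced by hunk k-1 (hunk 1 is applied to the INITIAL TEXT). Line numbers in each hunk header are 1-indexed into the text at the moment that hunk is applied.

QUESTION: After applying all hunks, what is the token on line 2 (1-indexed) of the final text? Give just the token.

Answer: oxj

Derivation:
Hunk 1: at line 7 remove [veszo] add [uzwkl,wcote,ndqc] -> 13 lines: rbjg oxj suq xpbx ixynt luti aruo csgxk uzwkl wcote ndqc ejzdy wcd
Hunk 2: at line 8 remove [uzwkl,wcote,ndqc] add [wxnaz,xhodm] -> 12 lines: rbjg oxj suq xpbx ixynt luti aruo csgxk wxnaz xhodm ejzdy wcd
Hunk 3: at line 8 remove [xhodm] add [bqtii,mek] -> 13 lines: rbjg oxj suq xpbx ixynt luti aruo csgxk wxnaz bqtii mek ejzdy wcd
Hunk 4: at line 6 remove [csgxk,wxnaz] add [wnih,stqg] -> 13 lines: rbjg oxj suq xpbx ixynt luti aruo wnih stqg bqtii mek ejzdy wcd
Hunk 5: at line 2 remove [xpbx,ixynt] add [cbg] -> 12 lines: rbjg oxj suq cbg luti aruo wnih stqg bqtii mek ejzdy wcd
Final line 2: oxj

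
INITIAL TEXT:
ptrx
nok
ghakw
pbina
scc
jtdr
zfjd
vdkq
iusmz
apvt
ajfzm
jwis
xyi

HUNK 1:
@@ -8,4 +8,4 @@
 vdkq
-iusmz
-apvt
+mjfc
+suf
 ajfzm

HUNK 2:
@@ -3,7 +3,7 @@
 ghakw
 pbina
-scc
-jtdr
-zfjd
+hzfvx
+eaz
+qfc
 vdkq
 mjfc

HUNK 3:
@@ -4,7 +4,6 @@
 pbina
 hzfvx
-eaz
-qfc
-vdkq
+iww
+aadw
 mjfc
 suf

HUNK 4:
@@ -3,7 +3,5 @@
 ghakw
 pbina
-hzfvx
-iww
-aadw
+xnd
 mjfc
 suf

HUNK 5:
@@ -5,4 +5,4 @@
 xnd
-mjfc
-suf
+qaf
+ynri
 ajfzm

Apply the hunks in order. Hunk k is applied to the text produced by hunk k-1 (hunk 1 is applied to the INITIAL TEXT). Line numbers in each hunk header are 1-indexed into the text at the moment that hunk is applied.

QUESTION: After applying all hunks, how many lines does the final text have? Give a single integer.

Answer: 10

Derivation:
Hunk 1: at line 8 remove [iusmz,apvt] add [mjfc,suf] -> 13 lines: ptrx nok ghakw pbina scc jtdr zfjd vdkq mjfc suf ajfzm jwis xyi
Hunk 2: at line 3 remove [scc,jtdr,zfjd] add [hzfvx,eaz,qfc] -> 13 lines: ptrx nok ghakw pbina hzfvx eaz qfc vdkq mjfc suf ajfzm jwis xyi
Hunk 3: at line 4 remove [eaz,qfc,vdkq] add [iww,aadw] -> 12 lines: ptrx nok ghakw pbina hzfvx iww aadw mjfc suf ajfzm jwis xyi
Hunk 4: at line 3 remove [hzfvx,iww,aadw] add [xnd] -> 10 lines: ptrx nok ghakw pbina xnd mjfc suf ajfzm jwis xyi
Hunk 5: at line 5 remove [mjfc,suf] add [qaf,ynri] -> 10 lines: ptrx nok ghakw pbina xnd qaf ynri ajfzm jwis xyi
Final line count: 10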